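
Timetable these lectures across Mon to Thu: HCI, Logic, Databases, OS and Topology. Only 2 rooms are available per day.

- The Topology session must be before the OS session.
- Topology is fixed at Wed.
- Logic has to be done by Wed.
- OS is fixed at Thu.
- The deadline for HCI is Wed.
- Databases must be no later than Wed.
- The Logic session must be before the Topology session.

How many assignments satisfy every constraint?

14

Splitting on HCI: it can be Mon (5), Tue (5), Wed (4). Listing each branch's schedules as (Logic, Databases, OS, Topology):
HCI=Mon: (Mon,Tue,Thu,Wed) (Mon,Wed,Thu,Wed) (Tue,Mon,Thu,Wed) (Tue,Tue,Thu,Wed) (Tue,Wed,Thu,Wed) — 5.
HCI=Tue: (Mon,Mon,Thu,Wed) (Mon,Tue,Thu,Wed) (Mon,Wed,Thu,Wed) (Tue,Mon,Thu,Wed) (Tue,Wed,Thu,Wed) — 5.
HCI=Wed: (Mon,Mon,Thu,Wed) (Mon,Tue,Thu,Wed) (Tue,Mon,Thu,Wed) (Tue,Tue,Thu,Wed) — 4.
Summing: 5 + 5 + 4 = 14.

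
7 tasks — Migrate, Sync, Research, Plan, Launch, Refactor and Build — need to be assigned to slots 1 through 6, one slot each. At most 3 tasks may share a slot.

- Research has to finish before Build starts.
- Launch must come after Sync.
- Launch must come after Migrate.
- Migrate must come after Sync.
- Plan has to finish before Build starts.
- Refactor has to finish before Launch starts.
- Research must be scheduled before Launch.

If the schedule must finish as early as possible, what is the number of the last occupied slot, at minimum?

The precedence chain requires at least 3 distinct slots.
With at most 3 per slot and 7 tasks, at least 3 slots are needed.
3 works (last occupied slot: 3): for example Sync=1, Build=2, Refactor=2, Research=1, Migrate=2, Launch=3, Plan=1.

3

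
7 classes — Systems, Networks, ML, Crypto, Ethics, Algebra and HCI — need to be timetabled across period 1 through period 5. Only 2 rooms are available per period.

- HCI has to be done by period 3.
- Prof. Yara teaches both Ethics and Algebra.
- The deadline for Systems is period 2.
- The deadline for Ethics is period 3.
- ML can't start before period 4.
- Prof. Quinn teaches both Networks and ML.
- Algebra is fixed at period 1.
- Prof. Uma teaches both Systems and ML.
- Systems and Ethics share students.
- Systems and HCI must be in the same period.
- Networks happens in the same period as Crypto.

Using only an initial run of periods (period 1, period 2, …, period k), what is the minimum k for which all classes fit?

5 periods

With at most 2 per period and 7 classes, at least 4 periods are needed.
ML can't be placed before period 4, so the schedule must run through at least period 4.
Could 4 periods be enough, i.e. nothing placed later than period 4? First, Systems's window within 4 periods is {period 1, period 2}; ML's window within 4 periods is {period 4}; Ethics's window within 4 periods is {period 1, period 2, period 3}; Algebra's window within 4 periods is {period 1}; HCI's window within 4 periods is {period 1, period 2, period 3}; HCI must be in the same period as Systems (in {period 1, period 2}) → {period 1, period 2}; Ethics can't share with Algebra (period 1) → {period 2, period 3}; Networks can't share with ML (period 4) → {period 1, period 2, period 3}; Crypto must be in the same period as Networks (in {period 1, period 2, period 3}) → {period 1, period 2, period 3}. Networks could then only be at {period 1, period 2, period 3}; try each:
- suppose Networks is at period 1; Crypto must be in the same period as Networks (in {period 1}) → {period 1}; that puts Networks, Crypto and Algebra all in period 1 — more than 2 per period.
- suppose Networks is at period 2; Crypto must be in the same period as Networks (in {period 2}) → {period 2}; Systems can't use period 2, already full with Networks and Crypto (limit 2) → {period 1}; HCI can't use period 2, already full with Networks and Crypto (limit 2) → {period 1}; that puts Systems, Algebra and HCI all in period 1 — more than 2 per period.
- suppose Networks is at period 3; Crypto must be in the same period as Networks (in {period 3}) → {period 3}; Ethics can't use period 3, already full with Networks and Crypto (limit 2) → {period 2}; Systems can't share with Ethics (period 2) → {period 1}; HCI can't use period 1, already full with Systems and Algebra (limit 2) → {period 2}; Systems must be in the same period as HCI (in {period 2}) → nothing is left.
Every option fails, so 4 periods is not enough.
5 works (last occupied period: period 5): for example ML -> period 4; HCI -> period 2; Ethics -> period 3; Systems -> period 2; Networks -> period 5; Crypto -> period 5; Algebra -> period 1.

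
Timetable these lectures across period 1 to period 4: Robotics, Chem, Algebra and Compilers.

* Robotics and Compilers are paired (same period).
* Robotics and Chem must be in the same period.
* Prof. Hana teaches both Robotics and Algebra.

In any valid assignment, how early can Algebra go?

Algebra at period 1 is achievable: Chem in period 2; Algebra in period 1; Robotics in period 2; Compilers in period 2.

period 1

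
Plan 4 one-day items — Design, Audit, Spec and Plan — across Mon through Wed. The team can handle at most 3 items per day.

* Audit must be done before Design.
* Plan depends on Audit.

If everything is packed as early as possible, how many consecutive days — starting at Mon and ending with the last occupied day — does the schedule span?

2

The precedence chain requires at least 2 distinct days.
With at most 3 per day and 4 tasks, at least 2 days are needed.
2 works (last occupied day: Tue): for example Audit -> Mon; Spec -> Mon; Design -> Tue; Plan -> Tue.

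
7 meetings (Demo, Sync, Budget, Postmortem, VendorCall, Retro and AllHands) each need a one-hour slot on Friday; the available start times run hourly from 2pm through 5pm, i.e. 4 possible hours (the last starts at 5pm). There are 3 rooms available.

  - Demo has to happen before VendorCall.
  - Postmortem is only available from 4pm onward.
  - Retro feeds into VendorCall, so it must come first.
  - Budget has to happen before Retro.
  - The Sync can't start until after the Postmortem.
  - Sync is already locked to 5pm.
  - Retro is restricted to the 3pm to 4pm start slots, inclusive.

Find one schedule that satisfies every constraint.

Budget -> 2pm, Demo -> 2pm, VendorCall -> 4pm, Sync -> 5pm, AllHands -> 2pm, Retro -> 3pm, Postmortem -> 4pm

Checking: Budget(2pm) before Retro(3pm); Retro(3pm) before VendorCall(4pm); Postmortem(4pm) before Sync(5pm); Demo(2pm) before VendorCall(4pm); Postmortem=4pm in [4pm,5pm]; Sync=5pm in [5pm,5pm]; Retro=3pm in [3pm,4pm]; max 3 per hour (cap 3).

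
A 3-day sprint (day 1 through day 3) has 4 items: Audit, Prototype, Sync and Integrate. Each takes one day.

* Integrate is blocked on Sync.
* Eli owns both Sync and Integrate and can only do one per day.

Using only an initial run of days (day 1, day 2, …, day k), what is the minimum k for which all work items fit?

The precedence chain requires at least 2 distinct days.
2 works (last occupied day: day 2): for example Integrate=day 2, Audit=day 1, Sync=day 1, Prototype=day 1.

2 days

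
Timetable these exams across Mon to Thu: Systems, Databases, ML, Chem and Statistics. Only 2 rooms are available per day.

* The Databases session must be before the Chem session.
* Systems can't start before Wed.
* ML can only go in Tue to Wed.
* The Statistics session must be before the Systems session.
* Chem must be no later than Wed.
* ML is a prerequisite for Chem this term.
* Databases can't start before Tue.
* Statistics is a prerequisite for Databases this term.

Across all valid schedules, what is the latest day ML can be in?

Tue

ML is available from Tue; ML's own window allows nothing later than Wed; downstream work caps ML at Tue.
ML at Tue is achievable: Databases -> Tue, ML -> Tue, Systems -> Wed, Statistics -> Mon, Chem -> Wed.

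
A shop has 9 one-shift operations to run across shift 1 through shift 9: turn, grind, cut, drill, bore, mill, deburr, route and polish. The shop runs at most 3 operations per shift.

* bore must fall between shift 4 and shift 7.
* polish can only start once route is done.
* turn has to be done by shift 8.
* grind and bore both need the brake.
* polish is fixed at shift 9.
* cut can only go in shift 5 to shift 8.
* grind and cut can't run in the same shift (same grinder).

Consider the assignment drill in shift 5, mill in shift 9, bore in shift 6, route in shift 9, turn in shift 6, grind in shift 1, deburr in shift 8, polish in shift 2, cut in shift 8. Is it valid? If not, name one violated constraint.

turn has to be done by shift 8 — holds.
bore must fall between shift 4 and shift 7 — holds.
cut can only go in shift 5 to shift 8 — holds.
polish is fixed at shift 9 — violated.
grind and cut can't run in the same shift (same grinder) — holds.
grind and bore both need the brake — holds.
The shop runs at most 3 operations per shift — holds.
polish can only start once route is done — violated.

No — it violates: polish can only start once route is done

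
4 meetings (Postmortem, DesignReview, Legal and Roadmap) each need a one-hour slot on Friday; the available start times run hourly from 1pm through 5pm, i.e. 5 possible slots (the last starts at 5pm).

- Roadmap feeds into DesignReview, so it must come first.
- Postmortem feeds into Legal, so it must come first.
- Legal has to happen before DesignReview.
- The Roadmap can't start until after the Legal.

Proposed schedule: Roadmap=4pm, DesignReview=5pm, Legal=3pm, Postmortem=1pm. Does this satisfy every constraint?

Legal has to happen before DesignReview — holds.
Roadmap feeds into DesignReview, so it must come first — holds.
Postmortem feeds into Legal, so it must come first — holds.
The Roadmap can't start until after the Legal — holds.

Yes, all constraints hold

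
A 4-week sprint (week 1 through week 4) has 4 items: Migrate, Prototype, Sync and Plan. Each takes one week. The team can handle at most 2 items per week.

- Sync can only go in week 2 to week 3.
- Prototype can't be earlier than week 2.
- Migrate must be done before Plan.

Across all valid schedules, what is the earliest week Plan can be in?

Precedence pushes Plan to at least week 2.
Plan at week 2 is achievable: Plan -> week 2; Prototype -> week 3; Migrate -> week 1; Sync -> week 2.

week 2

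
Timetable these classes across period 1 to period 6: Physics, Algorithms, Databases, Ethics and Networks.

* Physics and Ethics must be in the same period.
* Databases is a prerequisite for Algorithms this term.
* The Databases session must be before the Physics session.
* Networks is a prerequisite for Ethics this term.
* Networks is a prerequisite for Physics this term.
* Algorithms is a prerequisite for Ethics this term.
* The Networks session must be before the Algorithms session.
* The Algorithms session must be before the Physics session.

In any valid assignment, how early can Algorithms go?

period 2

Precedence pushes Algorithms to at least period 2; downstream work caps Algorithms at period 5.
Algorithms at period 2 is achievable: Algorithms -> period 2; Physics -> period 3; Databases -> period 1; Ethics -> period 3; Networks -> period 1.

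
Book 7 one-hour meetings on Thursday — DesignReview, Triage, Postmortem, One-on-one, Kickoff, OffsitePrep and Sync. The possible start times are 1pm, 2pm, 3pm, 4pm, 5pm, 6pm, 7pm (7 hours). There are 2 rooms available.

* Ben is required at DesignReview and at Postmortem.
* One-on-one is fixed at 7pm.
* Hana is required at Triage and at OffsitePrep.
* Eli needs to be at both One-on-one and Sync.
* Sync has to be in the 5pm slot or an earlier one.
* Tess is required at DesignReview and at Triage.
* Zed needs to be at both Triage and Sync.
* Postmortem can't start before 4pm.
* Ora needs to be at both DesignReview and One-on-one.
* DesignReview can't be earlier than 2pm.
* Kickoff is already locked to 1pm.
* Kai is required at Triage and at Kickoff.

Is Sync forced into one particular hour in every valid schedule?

No

Sync can be 1pm (e.g. Sync in 1pm, One-on-one in 7pm, Triage in 3pm, OffsitePrep in 2pm, Postmortem in 4pm, DesignReview in 2pm, Kickoff in 1pm) or 2pm (e.g. DesignReview in 2pm, Sync in 2pm, Triage in 3pm, Kickoff in 1pm, Postmortem in 4pm, One-on-one in 7pm, OffsitePrep in 1pm).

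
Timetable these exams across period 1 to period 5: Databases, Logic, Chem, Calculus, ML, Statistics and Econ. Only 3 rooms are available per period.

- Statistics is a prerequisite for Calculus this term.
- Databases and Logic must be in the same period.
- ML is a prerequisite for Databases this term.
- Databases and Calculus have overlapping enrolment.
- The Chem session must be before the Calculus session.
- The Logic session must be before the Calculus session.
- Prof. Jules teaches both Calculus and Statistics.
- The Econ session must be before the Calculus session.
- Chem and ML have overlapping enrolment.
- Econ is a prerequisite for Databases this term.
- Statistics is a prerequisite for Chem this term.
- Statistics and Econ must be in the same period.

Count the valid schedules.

35

Splitting on Databases: it can be period 2 (6), period 3 (14), period 4 (15). Listing each branch's schedules as (Logic, Chem, Calculus, ML, Statistics, Econ) by period number:
Databases=period 2: (2,2,3,1,1,1) (2,2,4,1,1,1) (2,2,5,1,1,1) (2,3,4,1,1,1) (2,3,5,1,1,1) (2,4,5,1,1,1) — 6.
Databases=period 3: (3,2,4,1,1,1) (3,2,5,1,1,1) (3,3,4,1,1,1) (3,3,4,1,2,2) (3,3,4,2,1,1) (3,3,4,2,2,2) (3,3,5,1,1,1) (3,3,5,1,2,2) (3,3,5,2,1,1) (3,3,5,2,2,2) (3,4,5,1,1,1) (3,4,5,1,2,2) (3,4,5,2,1,1) (3,4,5,2,2,2) — 14.
Databases=period 4: (4,2,5,1,1,1) (4,2,5,3,1,1) (4,3,5,1,1,1) (4,3,5,1,2,2) (4,3,5,2,1,1) (4,3,5,2,2,2) (4,4,5,1,1,1) (4,4,5,1,2,2) (4,4,5,1,3,3) (4,4,5,2,1,1) (4,4,5,2,2,2) (4,4,5,2,3,3) (4,4,5,3,1,1) (4,4,5,3,2,2) (4,4,5,3,3,3) — 15.
Summing: 6 + 14 + 15 = 35.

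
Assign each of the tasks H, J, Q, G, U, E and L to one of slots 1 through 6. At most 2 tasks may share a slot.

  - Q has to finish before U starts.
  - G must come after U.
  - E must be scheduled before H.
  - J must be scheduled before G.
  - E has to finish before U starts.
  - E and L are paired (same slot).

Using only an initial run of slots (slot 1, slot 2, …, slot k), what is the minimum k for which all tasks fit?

4

The precedence chain requires at least 3 distinct slots.
With at most 2 per slot and 7 tasks, at least 4 slots are needed.
4 works (last occupied slot: 4): for example E=1, U=3, G=4, L=1, J=3, H=2, Q=2.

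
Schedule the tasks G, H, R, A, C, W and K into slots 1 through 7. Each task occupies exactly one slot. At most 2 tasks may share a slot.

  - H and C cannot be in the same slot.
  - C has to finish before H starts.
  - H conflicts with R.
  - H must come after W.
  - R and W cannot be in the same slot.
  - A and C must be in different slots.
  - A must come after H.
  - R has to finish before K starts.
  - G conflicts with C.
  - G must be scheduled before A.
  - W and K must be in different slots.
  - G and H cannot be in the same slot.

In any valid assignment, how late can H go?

Precedence pushes H to at least 2; downstream work caps H at 6.
H at 6 is achievable: W in 2; G in 1; A in 7; H in 6; R in 1; K in 3; C in 2.

6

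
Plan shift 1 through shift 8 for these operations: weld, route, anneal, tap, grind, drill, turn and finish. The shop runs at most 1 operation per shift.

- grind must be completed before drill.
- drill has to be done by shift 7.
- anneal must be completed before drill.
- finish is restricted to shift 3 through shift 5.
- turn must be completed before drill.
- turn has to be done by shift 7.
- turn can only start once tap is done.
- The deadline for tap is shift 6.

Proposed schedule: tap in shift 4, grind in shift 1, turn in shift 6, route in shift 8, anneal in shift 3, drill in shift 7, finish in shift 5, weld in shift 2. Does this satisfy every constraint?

anneal must be completed before drill — holds.
The deadline for tap is shift 6 — holds.
turn has to be done by shift 7 — holds.
The shop runs at most 1 operation per shift — holds.
drill has to be done by shift 7 — holds.
turn must be completed before drill — holds.
turn can only start once tap is done — holds.
finish is restricted to shift 3 through shift 5 — holds.
grind must be completed before drill — holds.

Valid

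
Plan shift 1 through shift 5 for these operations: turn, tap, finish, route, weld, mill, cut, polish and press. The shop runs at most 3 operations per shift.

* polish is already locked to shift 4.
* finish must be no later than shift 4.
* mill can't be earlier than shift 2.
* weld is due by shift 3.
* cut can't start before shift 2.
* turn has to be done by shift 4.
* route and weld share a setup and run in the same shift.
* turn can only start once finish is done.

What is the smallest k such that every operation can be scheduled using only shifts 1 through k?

4 shifts

The precedence chain requires at least 2 distinct shifts.
With at most 3 per shift and 9 operations, at least 3 shifts are needed.
polish can't be placed before shift 4, so the schedule must run through at least shift 4.
4 works (last occupied shift: shift 4): for example polish -> shift 4; press -> shift 3; turn -> shift 2; weld -> shift 1; cut -> shift 2; tap -> shift 3; route -> shift 1; mill -> shift 2; finish -> shift 1.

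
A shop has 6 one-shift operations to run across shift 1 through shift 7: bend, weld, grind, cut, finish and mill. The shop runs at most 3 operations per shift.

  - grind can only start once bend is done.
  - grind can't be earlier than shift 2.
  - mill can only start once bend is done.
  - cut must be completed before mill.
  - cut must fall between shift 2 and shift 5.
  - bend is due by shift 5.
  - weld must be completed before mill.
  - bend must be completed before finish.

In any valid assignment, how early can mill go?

shift 3

Precedence pushes mill to at least shift 3.
mill at shift 3 is achievable: cut -> shift 2; weld -> shift 1; finish -> shift 2; bend -> shift 1; mill -> shift 3; grind -> shift 2.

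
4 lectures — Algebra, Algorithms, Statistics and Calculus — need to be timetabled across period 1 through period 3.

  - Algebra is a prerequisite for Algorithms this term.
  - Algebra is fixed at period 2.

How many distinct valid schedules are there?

Splitting on Statistics: it can be period 1 (3), period 2 (3), period 3 (3). Listing each branch's schedules as (Algebra, Algorithms, Calculus) by period number:
Statistics=period 1: (2,3,1) (2,3,2) (2,3,3) — 3.
Statistics=period 2: (2,3,1) (2,3,2) (2,3,3) — 3.
Statistics=period 3: (2,3,1) (2,3,2) (2,3,3) — 3.
Summing: 3 + 3 + 3 = 9.

9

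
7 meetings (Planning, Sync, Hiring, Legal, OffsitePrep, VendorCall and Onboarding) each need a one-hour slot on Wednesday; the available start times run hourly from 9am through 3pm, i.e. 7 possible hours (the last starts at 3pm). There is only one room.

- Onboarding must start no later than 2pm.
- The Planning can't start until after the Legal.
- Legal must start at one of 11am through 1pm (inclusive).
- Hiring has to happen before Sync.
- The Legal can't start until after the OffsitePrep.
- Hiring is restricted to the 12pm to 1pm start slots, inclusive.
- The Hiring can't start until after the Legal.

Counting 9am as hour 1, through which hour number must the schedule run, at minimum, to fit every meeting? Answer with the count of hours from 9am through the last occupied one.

7

The precedence chain requires at least 4 distinct hours.
With at most 1 per hour and 7 meetings, at least 7 hours are needed.
Propagating the time windows through the other constraints, Sync can't land before 1pm — that is hour 5 counting from 9am — so the schedule must run through at least 5 hours.
7 works (last occupied hour: 3pm): for example OffsitePrep in 10am, Planning in 1pm, Hiring in 12pm, Onboarding in 9am, Legal in 11am, Sync in 2pm, VendorCall in 3pm.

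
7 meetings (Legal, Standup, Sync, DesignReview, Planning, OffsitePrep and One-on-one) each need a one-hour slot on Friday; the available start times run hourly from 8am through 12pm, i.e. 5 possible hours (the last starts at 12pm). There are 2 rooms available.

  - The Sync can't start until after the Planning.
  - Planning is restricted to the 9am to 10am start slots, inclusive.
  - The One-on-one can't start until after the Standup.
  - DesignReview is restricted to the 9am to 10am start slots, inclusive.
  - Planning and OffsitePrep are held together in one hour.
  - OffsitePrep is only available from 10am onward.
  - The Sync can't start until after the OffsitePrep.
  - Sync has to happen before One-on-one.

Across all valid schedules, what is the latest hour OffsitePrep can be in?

10am

OffsitePrep is available from 10am; downstream work caps OffsitePrep at 10am.
OffsitePrep at 10am is achievable: Planning -> 10am; One-on-one -> 12pm; DesignReview -> 9am; Standup -> 8am; OffsitePrep -> 10am; Legal -> 8am; Sync -> 11am.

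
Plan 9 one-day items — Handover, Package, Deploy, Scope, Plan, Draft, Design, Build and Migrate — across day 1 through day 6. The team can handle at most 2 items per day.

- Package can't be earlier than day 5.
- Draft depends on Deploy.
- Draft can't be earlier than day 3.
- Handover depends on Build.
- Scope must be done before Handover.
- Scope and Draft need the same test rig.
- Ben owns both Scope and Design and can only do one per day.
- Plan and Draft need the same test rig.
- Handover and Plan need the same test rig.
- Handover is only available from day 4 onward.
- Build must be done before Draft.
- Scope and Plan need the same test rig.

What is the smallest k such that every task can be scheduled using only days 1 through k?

The precedence chain requires at least 2 distinct days.
With at most 2 per day and 9 tasks, at least 5 days are needed.
Package can't be placed before day 5, so the schedule must run through at least day 5.
5 works (last occupied day: day 5): for example Build in day 1; Scope in day 2; Package in day 5; Plan in day 5; Handover in day 4; Draft in day 3; Deploy in day 1; Design in day 3; Migrate in day 2.

5 days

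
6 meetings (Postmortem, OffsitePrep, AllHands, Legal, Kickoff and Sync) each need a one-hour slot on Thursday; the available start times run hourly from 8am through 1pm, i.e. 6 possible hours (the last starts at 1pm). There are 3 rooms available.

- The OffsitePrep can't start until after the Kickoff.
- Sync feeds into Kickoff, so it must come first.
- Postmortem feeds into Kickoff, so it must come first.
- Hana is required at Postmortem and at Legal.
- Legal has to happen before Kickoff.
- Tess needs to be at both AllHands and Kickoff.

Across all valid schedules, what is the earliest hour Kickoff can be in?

10am

Precedence pushes Kickoff to at least 9am; downstream work caps Kickoff at 12pm.
Kickoff at 10am is achievable: Sync -> 8am, Kickoff -> 10am, Postmortem -> 8am, OffsitePrep -> 11am, Legal -> 9am, AllHands -> 8am.
Nothing earlier works — the conflict and capacity constraints rule out every hour before 10am.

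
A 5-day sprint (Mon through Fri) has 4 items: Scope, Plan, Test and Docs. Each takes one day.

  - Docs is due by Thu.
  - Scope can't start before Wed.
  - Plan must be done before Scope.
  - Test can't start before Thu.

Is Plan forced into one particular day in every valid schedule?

No

Plan can be Mon (e.g. Plan=Mon; Scope=Wed; Test=Thu; Docs=Mon) or Tue (e.g. Test -> Thu, Scope -> Wed, Plan -> Tue, Docs -> Mon).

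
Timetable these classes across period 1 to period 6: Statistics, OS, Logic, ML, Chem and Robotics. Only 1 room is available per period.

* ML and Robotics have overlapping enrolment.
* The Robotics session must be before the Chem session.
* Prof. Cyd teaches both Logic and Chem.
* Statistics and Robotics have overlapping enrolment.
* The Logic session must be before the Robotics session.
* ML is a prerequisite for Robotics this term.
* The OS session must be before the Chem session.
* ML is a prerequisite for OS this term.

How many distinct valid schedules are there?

Splitting on OS: it can be period 2 (4), period 3 (8), period 4 (10), period 5 (8). Listing each branch's schedules as (Statistics, Logic, ML, Chem, Robotics) by period number:
OS=period 2: (3,4,1,6,5) (4,3,1,6,5) (5,3,1,6,4) (6,3,1,5,4) — 4.
OS=period 3: (1,4,2,6,5) (2,4,1,6,5) (4,1,2,6,5) (4,2,1,6,5) (5,1,2,6,4) (5,2,1,6,4) (6,1,2,5,4) (6,2,1,5,4) — 8.
OS=period 4: (1,2,3,6,5) (1,3,2,6,5) (2,1,3,6,5) (2,3,1,6,5) (3,1,2,6,5) (3,2,1,6,5) (5,1,2,6,3) (5,2,1,6,3) (6,1,2,5,3) (6,2,1,5,3) — 10.
OS=period 5: (1,2,3,6,4) (1,3,2,6,4) (2,1,3,6,4) (2,3,1,6,4) (3,1,2,6,4) (3,2,1,6,4) (4,1,2,6,3) (4,2,1,6,3) — 8.
Summing: 4 + 8 + 10 + 8 = 30.

30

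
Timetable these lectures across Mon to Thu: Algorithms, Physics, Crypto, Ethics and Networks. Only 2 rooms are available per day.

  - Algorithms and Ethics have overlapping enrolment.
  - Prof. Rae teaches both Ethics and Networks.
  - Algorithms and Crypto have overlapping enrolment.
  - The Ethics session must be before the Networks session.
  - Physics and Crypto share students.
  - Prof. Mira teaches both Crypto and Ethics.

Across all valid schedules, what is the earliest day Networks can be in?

Tue

Precedence pushes Networks to at least Tue.
Networks at Tue is achievable: Ethics in Mon, Algorithms in Tue, Crypto in Wed, Networks in Tue, Physics in Mon.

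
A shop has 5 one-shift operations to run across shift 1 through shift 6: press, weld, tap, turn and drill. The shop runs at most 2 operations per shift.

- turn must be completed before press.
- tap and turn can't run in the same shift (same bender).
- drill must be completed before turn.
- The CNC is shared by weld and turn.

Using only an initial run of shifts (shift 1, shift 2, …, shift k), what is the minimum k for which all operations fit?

3

The precedence chain requires at least 3 distinct shifts.
With at most 2 per shift and 5 operations, at least 3 shifts are needed.
3 works (last occupied shift: shift 3): for example tap -> shift 3, turn -> shift 2, drill -> shift 1, weld -> shift 1, press -> shift 3.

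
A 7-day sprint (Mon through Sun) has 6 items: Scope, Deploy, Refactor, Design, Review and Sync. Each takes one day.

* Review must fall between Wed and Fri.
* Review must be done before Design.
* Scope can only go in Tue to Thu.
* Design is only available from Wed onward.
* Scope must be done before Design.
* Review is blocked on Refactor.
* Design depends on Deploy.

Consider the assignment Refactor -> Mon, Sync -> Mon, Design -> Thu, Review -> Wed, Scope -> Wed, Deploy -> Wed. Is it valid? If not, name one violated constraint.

Design is only available from Wed onward — holds.
Scope can only go in Tue to Thu — holds.
Review is blocked on Refactor — holds.
Review must fall between Wed and Fri — holds.
Scope must be done before Design — holds.
Review must be done before Design — holds.
Design depends on Deploy — holds.

Valid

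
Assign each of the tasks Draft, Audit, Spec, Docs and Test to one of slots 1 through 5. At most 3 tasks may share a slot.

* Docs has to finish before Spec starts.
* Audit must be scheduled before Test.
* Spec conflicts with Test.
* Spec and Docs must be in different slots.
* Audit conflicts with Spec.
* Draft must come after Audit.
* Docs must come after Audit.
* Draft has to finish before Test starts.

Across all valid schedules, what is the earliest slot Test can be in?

Precedence pushes Test to at least 3.
Test at 3 is achievable: Spec -> 4, Audit -> 1, Test -> 3, Draft -> 2, Docs -> 2.

3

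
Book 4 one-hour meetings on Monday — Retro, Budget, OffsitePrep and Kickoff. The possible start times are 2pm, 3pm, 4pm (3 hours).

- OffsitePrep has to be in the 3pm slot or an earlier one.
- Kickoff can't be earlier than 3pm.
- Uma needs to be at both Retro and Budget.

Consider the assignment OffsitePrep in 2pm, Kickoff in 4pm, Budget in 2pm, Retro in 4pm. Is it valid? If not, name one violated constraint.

Yes, all constraints hold

OffsitePrep has to be in the 3pm slot or an earlier one — holds.
Uma needs to be at both Retro and Budget — holds.
Kickoff can't be earlier than 3pm — holds.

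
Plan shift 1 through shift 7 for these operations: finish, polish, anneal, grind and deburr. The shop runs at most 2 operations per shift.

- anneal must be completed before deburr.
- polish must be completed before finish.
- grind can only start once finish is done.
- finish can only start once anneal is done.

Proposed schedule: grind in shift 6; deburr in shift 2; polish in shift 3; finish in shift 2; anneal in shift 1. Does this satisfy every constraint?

polish must be completed before finish — violated.
grind can only start once finish is done — holds.
anneal must be completed before deburr — holds.
The shop runs at most 2 operations per shift — holds.
finish can only start once anneal is done — holds.

No — it violates: polish must be completed before finish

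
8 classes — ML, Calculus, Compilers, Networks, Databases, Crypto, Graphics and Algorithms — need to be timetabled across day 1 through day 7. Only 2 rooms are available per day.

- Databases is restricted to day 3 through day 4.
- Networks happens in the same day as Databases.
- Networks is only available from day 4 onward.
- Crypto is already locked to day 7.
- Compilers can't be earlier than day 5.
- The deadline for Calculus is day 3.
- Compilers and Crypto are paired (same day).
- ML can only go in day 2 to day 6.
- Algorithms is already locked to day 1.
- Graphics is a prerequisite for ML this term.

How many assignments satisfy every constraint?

26

Splitting on ML: it can be day 2 (2), day 3 (5), day 5 (8), day 6 (11). Listing each branch's schedules as (Calculus, Compilers, Networks, Databases, Crypto, Graphics, Algorithms) by day number:
ML=day 2: (2,7,4,4,7,1,1) (3,7,4,4,7,1,1) — 2.
ML=day 3: (1,7,4,4,7,2,1) (2,7,4,4,7,1,1) (2,7,4,4,7,2,1) (3,7,4,4,7,1,1) (3,7,4,4,7,2,1) — 5.
ML=day 5: (1,7,4,4,7,2,1) (1,7,4,4,7,3,1) (2,7,4,4,7,1,1) (2,7,4,4,7,2,1) (2,7,4,4,7,3,1) (3,7,4,4,7,1,1) (3,7,4,4,7,2,1) (3,7,4,4,7,3,1) — 8.
ML=day 6: (1,7,4,4,7,2,1) (1,7,4,4,7,3,1) (1,7,4,4,7,5,1) (2,7,4,4,7,1,1) (2,7,4,4,7,2,1) (2,7,4,4,7,3,1) (2,7,4,4,7,5,1) (3,7,4,4,7,1,1) (3,7,4,4,7,2,1) (3,7,4,4,7,3,1) (3,7,4,4,7,5,1) — 11.
Summing: 2 + 5 + 8 + 11 = 26.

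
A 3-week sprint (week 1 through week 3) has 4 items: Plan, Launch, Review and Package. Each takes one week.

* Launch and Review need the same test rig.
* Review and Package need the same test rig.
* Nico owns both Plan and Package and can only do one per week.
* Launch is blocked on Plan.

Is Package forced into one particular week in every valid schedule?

No

Package can be week 1 (e.g. Review=week 2, Launch=week 3, Plan=week 2, Package=week 1) or week 2 (e.g. Review=week 1; Launch=week 2; Package=week 2; Plan=week 1).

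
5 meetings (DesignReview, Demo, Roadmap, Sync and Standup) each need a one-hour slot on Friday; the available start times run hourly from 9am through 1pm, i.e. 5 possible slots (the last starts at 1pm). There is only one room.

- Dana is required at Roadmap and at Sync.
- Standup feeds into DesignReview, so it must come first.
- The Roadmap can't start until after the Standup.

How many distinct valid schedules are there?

Splitting on DesignReview: it can be 10am (6), 11am (10), 12pm (12), 1pm (12). Listing each branch's schedules as (Demo, Roadmap, Sync, Standup):
DesignReview=10am: (11am,12pm,1pm,9am) (11am,1pm,12pm,9am) (12pm,11am,1pm,9am) (12pm,1pm,11am,9am) (1pm,11am,12pm,9am) (1pm,12pm,11am,9am) — 6.
DesignReview=11am: (9am,12pm,1pm,10am) (9am,1pm,12pm,10am) (10am,12pm,1pm,9am) (10am,1pm,12pm,9am) (12pm,10am,1pm,9am) (12pm,1pm,9am,10am) (12pm,1pm,10am,9am) (1pm,10am,12pm,9am) (1pm,12pm,9am,10am) (1pm,12pm,10am,9am) — 10.
DesignReview=12pm: (9am,11am,1pm,10am) (9am,1pm,10am,11am) (9am,1pm,11am,10am) (10am,11am,1pm,9am) (10am,1pm,9am,11am) (10am,1pm,11am,9am) (11am,10am,1pm,9am) (11am,1pm,9am,10am) (11am,1pm,10am,9am) (1pm,10am,11am,9am) (1pm,11am,9am,10am) (1pm,11am,10am,9am) — 12.
DesignReview=1pm: (9am,11am,12pm,10am) (9am,12pm,10am,11am) (9am,12pm,11am,10am) (10am,11am,12pm,9am) (10am,12pm,9am,11am) (10am,12pm,11am,9am) (11am,10am,12pm,9am) (11am,12pm,9am,10am) (11am,12pm,10am,9am) (12pm,10am,11am,9am) (12pm,11am,9am,10am) (12pm,11am,10am,9am) — 12.
Summing: 6 + 10 + 12 + 12 = 40.

40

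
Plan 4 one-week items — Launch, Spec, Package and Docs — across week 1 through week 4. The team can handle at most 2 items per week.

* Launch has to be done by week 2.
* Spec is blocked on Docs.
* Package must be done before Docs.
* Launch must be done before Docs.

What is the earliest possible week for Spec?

week 3

Precedence pushes Spec to at least week 3.
Spec at week 3 is achievable: Spec in week 3; Launch in week 1; Package in week 1; Docs in week 2.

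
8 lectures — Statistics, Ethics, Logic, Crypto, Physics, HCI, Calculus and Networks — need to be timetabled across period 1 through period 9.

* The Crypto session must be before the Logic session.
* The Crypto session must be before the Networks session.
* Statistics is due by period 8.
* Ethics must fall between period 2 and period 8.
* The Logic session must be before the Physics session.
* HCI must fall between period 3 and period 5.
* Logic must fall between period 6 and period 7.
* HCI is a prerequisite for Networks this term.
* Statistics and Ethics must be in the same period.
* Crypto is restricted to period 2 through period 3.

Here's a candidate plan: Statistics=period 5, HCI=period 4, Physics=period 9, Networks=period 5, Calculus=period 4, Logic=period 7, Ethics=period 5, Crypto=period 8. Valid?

No. Crypto is restricted to period 2 through period 3 is not satisfied.

The Logic session must be before the Physics session — holds.
The Crypto session must be before the Networks session — violated.
HCI is a prerequisite for Networks this term — holds.
Statistics and Ethics must be in the same period — holds.
HCI must fall between period 3 and period 5 — holds.
Statistics is due by period 8 — holds.
Ethics must fall between period 2 and period 8 — holds.
The Crypto session must be before the Logic session — violated.
Crypto is restricted to period 2 through period 3 — violated.
Logic must fall between period 6 and period 7 — holds.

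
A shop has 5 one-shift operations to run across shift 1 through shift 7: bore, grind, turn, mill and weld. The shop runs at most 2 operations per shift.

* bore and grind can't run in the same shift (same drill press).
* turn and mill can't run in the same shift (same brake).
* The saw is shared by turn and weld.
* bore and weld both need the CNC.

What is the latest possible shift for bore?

shift 7

bore at shift 7 is achievable: bore -> shift 7, weld -> shift 2, grind -> shift 1, mill -> shift 2, turn -> shift 1.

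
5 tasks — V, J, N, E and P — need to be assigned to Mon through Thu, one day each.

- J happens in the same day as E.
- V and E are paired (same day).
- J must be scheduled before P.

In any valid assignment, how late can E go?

E must be in the same day as J, which can't be after Wed, so E is at most Wed.
E at Wed is achievable: N in Mon; P in Thu; J in Wed; V in Wed; E in Wed.

Wed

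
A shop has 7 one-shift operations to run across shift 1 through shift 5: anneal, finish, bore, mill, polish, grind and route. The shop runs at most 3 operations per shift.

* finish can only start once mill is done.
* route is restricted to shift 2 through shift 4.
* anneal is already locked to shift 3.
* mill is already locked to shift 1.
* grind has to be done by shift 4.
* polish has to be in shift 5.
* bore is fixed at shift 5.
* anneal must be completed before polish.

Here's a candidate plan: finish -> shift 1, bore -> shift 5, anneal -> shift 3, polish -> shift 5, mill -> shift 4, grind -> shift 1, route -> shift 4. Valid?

No. finish can only start once mill is done is not satisfied.

anneal must be completed before polish — holds.
bore is fixed at shift 5 — holds.
route is restricted to shift 2 through shift 4 — holds.
grind has to be done by shift 4 — holds.
anneal is already locked to shift 3 — holds.
polish has to be in shift 5 — holds.
The shop runs at most 3 operations per shift — holds.
finish can only start once mill is done — violated.
mill is already locked to shift 1 — violated.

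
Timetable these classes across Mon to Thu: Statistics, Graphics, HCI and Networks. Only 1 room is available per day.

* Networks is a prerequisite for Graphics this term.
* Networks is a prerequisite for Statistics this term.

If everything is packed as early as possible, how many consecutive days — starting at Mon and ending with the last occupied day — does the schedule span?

4

The precedence chain requires at least 2 distinct days.
With at most 1 per day and 4 classes, at least 4 days are needed.
4 works (last occupied day: Thu): for example Statistics -> Tue; HCI -> Thu; Graphics -> Wed; Networks -> Mon.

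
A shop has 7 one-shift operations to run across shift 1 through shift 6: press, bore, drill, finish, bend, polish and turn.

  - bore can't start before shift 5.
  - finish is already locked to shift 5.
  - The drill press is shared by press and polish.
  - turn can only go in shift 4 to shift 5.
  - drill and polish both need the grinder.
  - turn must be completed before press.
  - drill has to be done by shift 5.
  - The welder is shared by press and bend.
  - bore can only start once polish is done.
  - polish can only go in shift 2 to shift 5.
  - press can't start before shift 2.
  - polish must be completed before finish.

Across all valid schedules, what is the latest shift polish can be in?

Polish is available from shift 2; polish's own window allows nothing later than shift 5; downstream work caps polish at shift 4.
polish at shift 4 is achievable: bend -> shift 1; bore -> shift 5; drill -> shift 1; polish -> shift 4; turn -> shift 4; press -> shift 5; finish -> shift 5.

shift 4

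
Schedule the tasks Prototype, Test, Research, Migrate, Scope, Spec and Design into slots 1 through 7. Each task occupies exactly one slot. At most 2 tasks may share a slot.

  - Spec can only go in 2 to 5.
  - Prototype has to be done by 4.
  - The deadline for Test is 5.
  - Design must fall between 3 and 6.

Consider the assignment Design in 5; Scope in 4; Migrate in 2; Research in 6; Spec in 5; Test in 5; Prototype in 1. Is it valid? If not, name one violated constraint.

Prototype has to be done by 4 — holds.
At most 2 tasks may share a slot — violated.
The deadline for Test is 5 — holds.
Spec can only go in 2 to 5 — holds.
Design must fall between 3 and 6 — holds.

Invalid. At most 2 tasks may share a slot.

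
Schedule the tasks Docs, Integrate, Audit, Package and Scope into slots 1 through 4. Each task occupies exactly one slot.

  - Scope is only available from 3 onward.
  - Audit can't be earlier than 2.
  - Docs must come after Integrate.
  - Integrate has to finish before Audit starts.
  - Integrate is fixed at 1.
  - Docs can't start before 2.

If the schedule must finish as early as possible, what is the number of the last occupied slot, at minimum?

The precedence chain requires at least 2 distinct slots.
Scope can't be placed before 3, so the schedule must run through at least slot 3.
3 works (last occupied slot: 3): for example Scope=3, Integrate=1, Package=1, Docs=2, Audit=2.

slot 3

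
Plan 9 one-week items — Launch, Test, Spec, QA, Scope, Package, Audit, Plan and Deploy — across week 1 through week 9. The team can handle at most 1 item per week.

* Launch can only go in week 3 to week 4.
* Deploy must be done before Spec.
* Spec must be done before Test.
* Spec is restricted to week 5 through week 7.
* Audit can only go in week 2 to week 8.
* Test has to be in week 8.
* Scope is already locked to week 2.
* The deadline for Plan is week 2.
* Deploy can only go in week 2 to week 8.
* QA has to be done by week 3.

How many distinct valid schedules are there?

Enumerating: Audit -> week 7, Test -> week 8, QA -> week 3, Scope -> week 2, Spec -> week 6, Launch -> week 4, Deploy -> week 5, Plan -> week 1, Package -> week 9 | Scope in week 2; Package in week 9; Audit in week 6; Launch in week 4; Test in week 8; Spec in week 7; Deploy in week 5; QA in week 3; Plan in week 1 | Deploy=week 6, Scope=week 2, Launch=week 4, Package=week 9, Test=week 8, Spec=week 7, QA=week 3, Plan=week 1, Audit=week 5.

3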